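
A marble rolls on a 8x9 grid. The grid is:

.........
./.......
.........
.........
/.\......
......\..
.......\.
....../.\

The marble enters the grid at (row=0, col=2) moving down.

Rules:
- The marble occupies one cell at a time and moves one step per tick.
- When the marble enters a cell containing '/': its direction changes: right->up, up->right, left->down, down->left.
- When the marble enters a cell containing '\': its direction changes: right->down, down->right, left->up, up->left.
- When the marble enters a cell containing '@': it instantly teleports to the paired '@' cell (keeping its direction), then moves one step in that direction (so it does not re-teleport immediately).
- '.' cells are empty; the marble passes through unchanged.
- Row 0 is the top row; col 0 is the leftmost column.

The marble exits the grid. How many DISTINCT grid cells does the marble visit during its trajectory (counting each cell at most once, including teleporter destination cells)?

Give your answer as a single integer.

Step 1: enter (0,2), '.' pass, move down to (1,2)
Step 2: enter (1,2), '.' pass, move down to (2,2)
Step 3: enter (2,2), '.' pass, move down to (3,2)
Step 4: enter (3,2), '.' pass, move down to (4,2)
Step 5: enter (4,2), '\' deflects down->right, move right to (4,3)
Step 6: enter (4,3), '.' pass, move right to (4,4)
Step 7: enter (4,4), '.' pass, move right to (4,5)
Step 8: enter (4,5), '.' pass, move right to (4,6)
Step 9: enter (4,6), '.' pass, move right to (4,7)
Step 10: enter (4,7), '.' pass, move right to (4,8)
Step 11: enter (4,8), '.' pass, move right to (4,9)
Step 12: at (4,9) — EXIT via right edge, pos 4
Distinct cells visited: 11 (path length 11)

Answer: 11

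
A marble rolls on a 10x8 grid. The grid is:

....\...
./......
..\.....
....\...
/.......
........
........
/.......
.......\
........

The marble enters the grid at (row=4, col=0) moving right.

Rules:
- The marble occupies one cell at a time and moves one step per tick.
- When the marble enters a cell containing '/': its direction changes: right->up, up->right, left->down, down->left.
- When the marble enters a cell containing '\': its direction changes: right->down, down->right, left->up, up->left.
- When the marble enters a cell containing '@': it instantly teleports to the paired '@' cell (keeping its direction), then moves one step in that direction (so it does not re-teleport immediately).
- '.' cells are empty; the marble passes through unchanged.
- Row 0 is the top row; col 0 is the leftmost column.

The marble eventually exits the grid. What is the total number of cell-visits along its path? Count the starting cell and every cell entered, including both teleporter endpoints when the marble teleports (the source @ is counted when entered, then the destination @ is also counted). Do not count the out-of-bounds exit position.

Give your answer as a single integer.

Step 1: enter (4,0), '/' deflects right->up, move up to (3,0)
Step 2: enter (3,0), '.' pass, move up to (2,0)
Step 3: enter (2,0), '.' pass, move up to (1,0)
Step 4: enter (1,0), '.' pass, move up to (0,0)
Step 5: enter (0,0), '.' pass, move up to (-1,0)
Step 6: at (-1,0) — EXIT via top edge, pos 0
Path length (cell visits): 5

Answer: 5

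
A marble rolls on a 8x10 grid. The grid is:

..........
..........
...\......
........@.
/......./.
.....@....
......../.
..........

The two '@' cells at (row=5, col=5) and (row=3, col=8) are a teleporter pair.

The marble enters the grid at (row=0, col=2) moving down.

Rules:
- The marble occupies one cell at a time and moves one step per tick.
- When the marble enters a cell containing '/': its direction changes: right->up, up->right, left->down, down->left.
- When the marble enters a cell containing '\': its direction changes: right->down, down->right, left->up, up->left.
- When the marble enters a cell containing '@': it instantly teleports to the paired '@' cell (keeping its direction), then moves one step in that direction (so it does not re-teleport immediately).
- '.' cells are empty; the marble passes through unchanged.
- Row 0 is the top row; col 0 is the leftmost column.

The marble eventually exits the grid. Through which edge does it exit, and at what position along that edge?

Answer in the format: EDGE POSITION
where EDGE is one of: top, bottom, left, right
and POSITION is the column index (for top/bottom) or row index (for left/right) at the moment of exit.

Answer: bottom 2

Derivation:
Step 1: enter (0,2), '.' pass, move down to (1,2)
Step 2: enter (1,2), '.' pass, move down to (2,2)
Step 3: enter (2,2), '.' pass, move down to (3,2)
Step 4: enter (3,2), '.' pass, move down to (4,2)
Step 5: enter (4,2), '.' pass, move down to (5,2)
Step 6: enter (5,2), '.' pass, move down to (6,2)
Step 7: enter (6,2), '.' pass, move down to (7,2)
Step 8: enter (7,2), '.' pass, move down to (8,2)
Step 9: at (8,2) — EXIT via bottom edge, pos 2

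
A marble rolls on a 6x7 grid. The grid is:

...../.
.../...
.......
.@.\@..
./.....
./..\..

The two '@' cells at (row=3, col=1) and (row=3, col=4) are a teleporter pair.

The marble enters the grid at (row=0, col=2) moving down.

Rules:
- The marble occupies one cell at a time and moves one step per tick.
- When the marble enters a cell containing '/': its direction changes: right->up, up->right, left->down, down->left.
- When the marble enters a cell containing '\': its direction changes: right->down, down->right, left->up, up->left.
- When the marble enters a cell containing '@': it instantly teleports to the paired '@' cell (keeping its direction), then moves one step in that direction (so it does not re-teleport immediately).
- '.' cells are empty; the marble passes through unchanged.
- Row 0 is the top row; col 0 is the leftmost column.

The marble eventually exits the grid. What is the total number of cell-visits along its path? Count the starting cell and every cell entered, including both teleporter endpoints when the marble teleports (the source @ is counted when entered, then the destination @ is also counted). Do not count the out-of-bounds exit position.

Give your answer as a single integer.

Step 1: enter (0,2), '.' pass, move down to (1,2)
Step 2: enter (1,2), '.' pass, move down to (2,2)
Step 3: enter (2,2), '.' pass, move down to (3,2)
Step 4: enter (3,2), '.' pass, move down to (4,2)
Step 5: enter (4,2), '.' pass, move down to (5,2)
Step 6: enter (5,2), '.' pass, move down to (6,2)
Step 7: at (6,2) — EXIT via bottom edge, pos 2
Path length (cell visits): 6

Answer: 6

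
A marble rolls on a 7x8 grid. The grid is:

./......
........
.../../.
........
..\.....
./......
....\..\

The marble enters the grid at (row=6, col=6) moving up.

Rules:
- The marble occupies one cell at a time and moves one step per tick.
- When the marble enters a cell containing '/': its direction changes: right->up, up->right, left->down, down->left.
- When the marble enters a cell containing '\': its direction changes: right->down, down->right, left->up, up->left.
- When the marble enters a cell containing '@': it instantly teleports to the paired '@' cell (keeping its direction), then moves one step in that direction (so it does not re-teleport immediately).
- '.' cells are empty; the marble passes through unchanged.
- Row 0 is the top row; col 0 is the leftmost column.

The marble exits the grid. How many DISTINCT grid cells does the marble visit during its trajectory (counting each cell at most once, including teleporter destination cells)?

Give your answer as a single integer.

Answer: 6

Derivation:
Step 1: enter (6,6), '.' pass, move up to (5,6)
Step 2: enter (5,6), '.' pass, move up to (4,6)
Step 3: enter (4,6), '.' pass, move up to (3,6)
Step 4: enter (3,6), '.' pass, move up to (2,6)
Step 5: enter (2,6), '/' deflects up->right, move right to (2,7)
Step 6: enter (2,7), '.' pass, move right to (2,8)
Step 7: at (2,8) — EXIT via right edge, pos 2
Distinct cells visited: 6 (path length 6)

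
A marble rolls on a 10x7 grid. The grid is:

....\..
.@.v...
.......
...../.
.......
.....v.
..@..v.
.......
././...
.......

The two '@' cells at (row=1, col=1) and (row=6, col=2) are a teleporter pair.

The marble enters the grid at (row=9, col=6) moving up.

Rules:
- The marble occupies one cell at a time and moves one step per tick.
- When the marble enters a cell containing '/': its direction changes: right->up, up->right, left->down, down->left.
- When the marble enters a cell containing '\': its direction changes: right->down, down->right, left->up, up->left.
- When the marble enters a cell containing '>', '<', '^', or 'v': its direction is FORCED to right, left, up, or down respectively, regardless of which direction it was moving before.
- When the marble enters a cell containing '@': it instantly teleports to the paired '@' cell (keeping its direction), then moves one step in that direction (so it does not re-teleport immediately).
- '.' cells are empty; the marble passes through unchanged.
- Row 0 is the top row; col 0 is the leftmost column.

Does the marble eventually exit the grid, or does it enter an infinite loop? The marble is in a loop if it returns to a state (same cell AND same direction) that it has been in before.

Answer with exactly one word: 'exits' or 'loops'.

Answer: exits

Derivation:
Step 1: enter (9,6), '.' pass, move up to (8,6)
Step 2: enter (8,6), '.' pass, move up to (7,6)
Step 3: enter (7,6), '.' pass, move up to (6,6)
Step 4: enter (6,6), '.' pass, move up to (5,6)
Step 5: enter (5,6), '.' pass, move up to (4,6)
Step 6: enter (4,6), '.' pass, move up to (3,6)
Step 7: enter (3,6), '.' pass, move up to (2,6)
Step 8: enter (2,6), '.' pass, move up to (1,6)
Step 9: enter (1,6), '.' pass, move up to (0,6)
Step 10: enter (0,6), '.' pass, move up to (-1,6)
Step 11: at (-1,6) — EXIT via top edge, pos 6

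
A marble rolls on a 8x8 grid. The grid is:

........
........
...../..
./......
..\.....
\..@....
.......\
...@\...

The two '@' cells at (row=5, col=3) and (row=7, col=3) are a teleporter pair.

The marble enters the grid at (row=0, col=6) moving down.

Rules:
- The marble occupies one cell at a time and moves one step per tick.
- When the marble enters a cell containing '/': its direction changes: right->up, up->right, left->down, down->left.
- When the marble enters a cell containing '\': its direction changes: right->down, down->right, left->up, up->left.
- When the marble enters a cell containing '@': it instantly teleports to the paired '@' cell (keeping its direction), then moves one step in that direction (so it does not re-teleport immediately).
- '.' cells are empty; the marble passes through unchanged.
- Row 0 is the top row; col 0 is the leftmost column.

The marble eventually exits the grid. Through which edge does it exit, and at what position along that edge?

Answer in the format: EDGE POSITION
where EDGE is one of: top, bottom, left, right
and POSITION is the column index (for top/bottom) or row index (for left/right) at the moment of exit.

Answer: bottom 6

Derivation:
Step 1: enter (0,6), '.' pass, move down to (1,6)
Step 2: enter (1,6), '.' pass, move down to (2,6)
Step 3: enter (2,6), '.' pass, move down to (3,6)
Step 4: enter (3,6), '.' pass, move down to (4,6)
Step 5: enter (4,6), '.' pass, move down to (5,6)
Step 6: enter (5,6), '.' pass, move down to (6,6)
Step 7: enter (6,6), '.' pass, move down to (7,6)
Step 8: enter (7,6), '.' pass, move down to (8,6)
Step 9: at (8,6) — EXIT via bottom edge, pos 6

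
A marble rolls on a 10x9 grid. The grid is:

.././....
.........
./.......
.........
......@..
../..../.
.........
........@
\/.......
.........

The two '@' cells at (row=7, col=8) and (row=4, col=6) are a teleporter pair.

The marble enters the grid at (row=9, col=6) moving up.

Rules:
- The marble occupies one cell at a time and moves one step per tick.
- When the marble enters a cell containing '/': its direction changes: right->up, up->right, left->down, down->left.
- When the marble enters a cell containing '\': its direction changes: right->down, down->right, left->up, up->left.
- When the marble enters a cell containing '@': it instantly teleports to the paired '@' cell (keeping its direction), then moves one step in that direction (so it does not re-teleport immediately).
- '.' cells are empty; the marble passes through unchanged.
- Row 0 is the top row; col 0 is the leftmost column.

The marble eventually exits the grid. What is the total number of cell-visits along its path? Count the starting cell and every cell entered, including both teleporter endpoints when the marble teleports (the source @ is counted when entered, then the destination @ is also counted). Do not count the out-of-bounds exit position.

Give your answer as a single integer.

Step 1: enter (9,6), '.' pass, move up to (8,6)
Step 2: enter (8,6), '.' pass, move up to (7,6)
Step 3: enter (7,6), '.' pass, move up to (6,6)
Step 4: enter (6,6), '.' pass, move up to (5,6)
Step 5: enter (5,6), '.' pass, move up to (4,6)
Step 6: enter (4,6), '@' teleport (4,6)->(7,8), also enter (7,8), move up to (6,8)
Step 7: enter (6,8), '.' pass, move up to (5,8)
Step 8: enter (5,8), '.' pass, move up to (4,8)
Step 9: enter (4,8), '.' pass, move up to (3,8)
Step 10: enter (3,8), '.' pass, move up to (2,8)
Step 11: enter (2,8), '.' pass, move up to (1,8)
Step 12: enter (1,8), '.' pass, move up to (0,8)
Step 13: enter (0,8), '.' pass, move up to (-1,8)
Step 14: at (-1,8) — EXIT via top edge, pos 8
Path length (cell visits): 14

Answer: 14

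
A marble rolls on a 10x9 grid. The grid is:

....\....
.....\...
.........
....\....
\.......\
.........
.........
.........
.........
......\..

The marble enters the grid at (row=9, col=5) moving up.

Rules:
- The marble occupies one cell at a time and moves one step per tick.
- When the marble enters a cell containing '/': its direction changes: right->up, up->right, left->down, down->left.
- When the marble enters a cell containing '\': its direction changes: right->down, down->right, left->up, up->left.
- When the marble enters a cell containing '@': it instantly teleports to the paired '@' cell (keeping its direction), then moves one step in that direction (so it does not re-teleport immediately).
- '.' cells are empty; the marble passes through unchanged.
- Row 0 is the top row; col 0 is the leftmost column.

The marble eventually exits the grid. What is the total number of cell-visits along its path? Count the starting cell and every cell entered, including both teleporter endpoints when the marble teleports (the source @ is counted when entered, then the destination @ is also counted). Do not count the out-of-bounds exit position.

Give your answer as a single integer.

Step 1: enter (9,5), '.' pass, move up to (8,5)
Step 2: enter (8,5), '.' pass, move up to (7,5)
Step 3: enter (7,5), '.' pass, move up to (6,5)
Step 4: enter (6,5), '.' pass, move up to (5,5)
Step 5: enter (5,5), '.' pass, move up to (4,5)
Step 6: enter (4,5), '.' pass, move up to (3,5)
Step 7: enter (3,5), '.' pass, move up to (2,5)
Step 8: enter (2,5), '.' pass, move up to (1,5)
Step 9: enter (1,5), '\' deflects up->left, move left to (1,4)
Step 10: enter (1,4), '.' pass, move left to (1,3)
Step 11: enter (1,3), '.' pass, move left to (1,2)
Step 12: enter (1,2), '.' pass, move left to (1,1)
Step 13: enter (1,1), '.' pass, move left to (1,0)
Step 14: enter (1,0), '.' pass, move left to (1,-1)
Step 15: at (1,-1) — EXIT via left edge, pos 1
Path length (cell visits): 14

Answer: 14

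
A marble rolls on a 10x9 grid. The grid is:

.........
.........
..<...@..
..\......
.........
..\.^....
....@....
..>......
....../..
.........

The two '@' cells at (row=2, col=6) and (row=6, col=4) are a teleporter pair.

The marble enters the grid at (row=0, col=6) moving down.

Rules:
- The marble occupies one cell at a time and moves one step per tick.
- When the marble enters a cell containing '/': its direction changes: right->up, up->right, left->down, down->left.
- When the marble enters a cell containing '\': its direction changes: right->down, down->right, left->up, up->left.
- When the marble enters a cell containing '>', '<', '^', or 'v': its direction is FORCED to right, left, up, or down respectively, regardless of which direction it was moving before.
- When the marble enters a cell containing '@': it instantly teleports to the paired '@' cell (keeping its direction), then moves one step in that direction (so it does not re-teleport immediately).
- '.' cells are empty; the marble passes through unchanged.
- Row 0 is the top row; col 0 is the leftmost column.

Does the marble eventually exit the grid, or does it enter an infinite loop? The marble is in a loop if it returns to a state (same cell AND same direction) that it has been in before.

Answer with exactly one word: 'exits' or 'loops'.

Answer: exits

Derivation:
Step 1: enter (0,6), '.' pass, move down to (1,6)
Step 2: enter (1,6), '.' pass, move down to (2,6)
Step 3: enter (2,6), '@' teleport (2,6)->(6,4), also enter (6,4), move down to (7,4)
Step 4: enter (7,4), '.' pass, move down to (8,4)
Step 5: enter (8,4), '.' pass, move down to (9,4)
Step 6: enter (9,4), '.' pass, move down to (10,4)
Step 7: at (10,4) — EXIT via bottom edge, pos 4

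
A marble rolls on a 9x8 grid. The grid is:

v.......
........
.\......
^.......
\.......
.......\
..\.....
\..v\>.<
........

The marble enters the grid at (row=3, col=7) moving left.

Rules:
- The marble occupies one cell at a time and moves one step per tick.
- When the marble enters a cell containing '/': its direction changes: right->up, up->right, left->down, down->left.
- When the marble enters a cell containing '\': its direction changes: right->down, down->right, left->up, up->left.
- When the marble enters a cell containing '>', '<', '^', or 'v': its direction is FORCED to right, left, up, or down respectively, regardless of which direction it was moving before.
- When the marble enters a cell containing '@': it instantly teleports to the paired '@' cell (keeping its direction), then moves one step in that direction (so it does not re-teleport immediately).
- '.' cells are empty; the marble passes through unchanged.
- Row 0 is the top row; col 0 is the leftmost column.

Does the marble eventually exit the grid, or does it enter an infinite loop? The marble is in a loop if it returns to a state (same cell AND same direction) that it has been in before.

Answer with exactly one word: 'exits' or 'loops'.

Answer: loops

Derivation:
Step 1: enter (3,7), '.' pass, move left to (3,6)
Step 2: enter (3,6), '.' pass, move left to (3,5)
Step 3: enter (3,5), '.' pass, move left to (3,4)
Step 4: enter (3,4), '.' pass, move left to (3,3)
Step 5: enter (3,3), '.' pass, move left to (3,2)
Step 6: enter (3,2), '.' pass, move left to (3,1)
Step 7: enter (3,1), '.' pass, move left to (3,0)
Step 8: enter (3,0), '^' forces left->up, move up to (2,0)
Step 9: enter (2,0), '.' pass, move up to (1,0)
Step 10: enter (1,0), '.' pass, move up to (0,0)
Step 11: enter (0,0), 'v' forces up->down, move down to (1,0)
Step 12: enter (1,0), '.' pass, move down to (2,0)
Step 13: enter (2,0), '.' pass, move down to (3,0)
Step 14: enter (3,0), '^' forces down->up, move up to (2,0)
Step 15: at (2,0) dir=up — LOOP DETECTED (seen before)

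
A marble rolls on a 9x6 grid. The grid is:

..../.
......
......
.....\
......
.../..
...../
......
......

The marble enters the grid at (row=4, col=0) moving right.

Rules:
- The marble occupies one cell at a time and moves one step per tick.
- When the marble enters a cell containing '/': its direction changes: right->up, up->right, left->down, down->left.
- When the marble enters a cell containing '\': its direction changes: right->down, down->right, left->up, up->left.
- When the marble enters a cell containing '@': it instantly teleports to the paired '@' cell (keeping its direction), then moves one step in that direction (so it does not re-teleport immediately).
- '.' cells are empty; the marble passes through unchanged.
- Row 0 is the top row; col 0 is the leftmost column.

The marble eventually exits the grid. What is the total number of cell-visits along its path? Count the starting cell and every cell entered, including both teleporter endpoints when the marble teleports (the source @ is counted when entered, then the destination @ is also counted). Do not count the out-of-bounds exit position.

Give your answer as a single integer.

Step 1: enter (4,0), '.' pass, move right to (4,1)
Step 2: enter (4,1), '.' pass, move right to (4,2)
Step 3: enter (4,2), '.' pass, move right to (4,3)
Step 4: enter (4,3), '.' pass, move right to (4,4)
Step 5: enter (4,4), '.' pass, move right to (4,5)
Step 6: enter (4,5), '.' pass, move right to (4,6)
Step 7: at (4,6) — EXIT via right edge, pos 4
Path length (cell visits): 6

Answer: 6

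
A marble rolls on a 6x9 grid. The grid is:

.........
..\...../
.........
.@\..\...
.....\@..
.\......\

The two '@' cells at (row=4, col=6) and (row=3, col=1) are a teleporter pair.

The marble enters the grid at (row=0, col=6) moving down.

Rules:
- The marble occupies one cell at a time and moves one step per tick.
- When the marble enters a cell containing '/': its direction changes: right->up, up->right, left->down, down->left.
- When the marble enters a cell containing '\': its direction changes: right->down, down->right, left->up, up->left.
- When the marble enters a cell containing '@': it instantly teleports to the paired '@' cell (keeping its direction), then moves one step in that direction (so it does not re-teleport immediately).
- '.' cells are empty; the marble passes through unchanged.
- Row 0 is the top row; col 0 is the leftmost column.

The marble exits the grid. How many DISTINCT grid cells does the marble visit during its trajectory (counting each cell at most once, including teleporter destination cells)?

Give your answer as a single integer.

Step 1: enter (0,6), '.' pass, move down to (1,6)
Step 2: enter (1,6), '.' pass, move down to (2,6)
Step 3: enter (2,6), '.' pass, move down to (3,6)
Step 4: enter (3,6), '.' pass, move down to (4,6)
Step 5: enter (4,6), '@' teleport (4,6)->(3,1), also enter (3,1), move down to (4,1)
Step 6: enter (4,1), '.' pass, move down to (5,1)
Step 7: enter (5,1), '\' deflects down->right, move right to (5,2)
Step 8: enter (5,2), '.' pass, move right to (5,3)
Step 9: enter (5,3), '.' pass, move right to (5,4)
Step 10: enter (5,4), '.' pass, move right to (5,5)
Step 11: enter (5,5), '.' pass, move right to (5,6)
Step 12: enter (5,6), '.' pass, move right to (5,7)
Step 13: enter (5,7), '.' pass, move right to (5,8)
Step 14: enter (5,8), '\' deflects right->down, move down to (6,8)
Step 15: at (6,8) — EXIT via bottom edge, pos 8
Distinct cells visited: 15 (path length 15)

Answer: 15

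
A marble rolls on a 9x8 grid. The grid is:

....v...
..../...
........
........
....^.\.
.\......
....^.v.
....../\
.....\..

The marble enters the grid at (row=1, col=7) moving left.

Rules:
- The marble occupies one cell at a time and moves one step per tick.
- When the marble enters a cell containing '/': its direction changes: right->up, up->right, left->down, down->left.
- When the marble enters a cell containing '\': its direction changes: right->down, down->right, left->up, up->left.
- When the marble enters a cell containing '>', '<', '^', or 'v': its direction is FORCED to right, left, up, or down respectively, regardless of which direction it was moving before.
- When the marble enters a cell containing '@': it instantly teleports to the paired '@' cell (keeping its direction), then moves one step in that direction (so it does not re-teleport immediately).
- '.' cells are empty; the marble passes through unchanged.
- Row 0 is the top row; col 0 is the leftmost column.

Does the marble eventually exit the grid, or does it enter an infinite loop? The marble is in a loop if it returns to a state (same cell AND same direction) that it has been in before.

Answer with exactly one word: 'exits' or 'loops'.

Step 1: enter (1,7), '.' pass, move left to (1,6)
Step 2: enter (1,6), '.' pass, move left to (1,5)
Step 3: enter (1,5), '.' pass, move left to (1,4)
Step 4: enter (1,4), '/' deflects left->down, move down to (2,4)
Step 5: enter (2,4), '.' pass, move down to (3,4)
Step 6: enter (3,4), '.' pass, move down to (4,4)
Step 7: enter (4,4), '^' forces down->up, move up to (3,4)
Step 8: enter (3,4), '.' pass, move up to (2,4)
Step 9: enter (2,4), '.' pass, move up to (1,4)
Step 10: enter (1,4), '/' deflects up->right, move right to (1,5)
Step 11: enter (1,5), '.' pass, move right to (1,6)
Step 12: enter (1,6), '.' pass, move right to (1,7)
Step 13: enter (1,7), '.' pass, move right to (1,8)
Step 14: at (1,8) — EXIT via right edge, pos 1

Answer: exits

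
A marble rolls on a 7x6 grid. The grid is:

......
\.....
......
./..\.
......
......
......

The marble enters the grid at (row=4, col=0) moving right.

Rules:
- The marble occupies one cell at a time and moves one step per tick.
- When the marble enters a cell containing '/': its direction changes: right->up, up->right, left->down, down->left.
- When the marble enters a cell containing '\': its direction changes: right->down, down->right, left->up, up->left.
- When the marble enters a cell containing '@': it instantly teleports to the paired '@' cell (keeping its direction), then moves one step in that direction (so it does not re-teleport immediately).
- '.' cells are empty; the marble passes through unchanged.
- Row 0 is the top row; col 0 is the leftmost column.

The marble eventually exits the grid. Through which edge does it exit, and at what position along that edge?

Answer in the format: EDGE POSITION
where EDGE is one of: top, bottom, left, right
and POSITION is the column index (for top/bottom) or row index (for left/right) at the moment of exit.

Answer: right 4

Derivation:
Step 1: enter (4,0), '.' pass, move right to (4,1)
Step 2: enter (4,1), '.' pass, move right to (4,2)
Step 3: enter (4,2), '.' pass, move right to (4,3)
Step 4: enter (4,3), '.' pass, move right to (4,4)
Step 5: enter (4,4), '.' pass, move right to (4,5)
Step 6: enter (4,5), '.' pass, move right to (4,6)
Step 7: at (4,6) — EXIT via right edge, pos 4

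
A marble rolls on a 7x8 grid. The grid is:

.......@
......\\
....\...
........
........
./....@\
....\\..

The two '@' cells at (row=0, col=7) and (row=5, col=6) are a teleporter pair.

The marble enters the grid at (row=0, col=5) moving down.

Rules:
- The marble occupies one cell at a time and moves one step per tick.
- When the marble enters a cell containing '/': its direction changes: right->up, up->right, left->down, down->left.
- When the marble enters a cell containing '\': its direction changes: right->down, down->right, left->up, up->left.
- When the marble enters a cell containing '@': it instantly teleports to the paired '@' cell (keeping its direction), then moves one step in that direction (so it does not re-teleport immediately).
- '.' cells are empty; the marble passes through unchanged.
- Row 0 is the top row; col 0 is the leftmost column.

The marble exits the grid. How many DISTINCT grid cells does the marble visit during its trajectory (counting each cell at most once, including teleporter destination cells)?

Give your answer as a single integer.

Step 1: enter (0,5), '.' pass, move down to (1,5)
Step 2: enter (1,5), '.' pass, move down to (2,5)
Step 3: enter (2,5), '.' pass, move down to (3,5)
Step 4: enter (3,5), '.' pass, move down to (4,5)
Step 5: enter (4,5), '.' pass, move down to (5,5)
Step 6: enter (5,5), '.' pass, move down to (6,5)
Step 7: enter (6,5), '\' deflects down->right, move right to (6,6)
Step 8: enter (6,6), '.' pass, move right to (6,7)
Step 9: enter (6,7), '.' pass, move right to (6,8)
Step 10: at (6,8) — EXIT via right edge, pos 6
Distinct cells visited: 9 (path length 9)

Answer: 9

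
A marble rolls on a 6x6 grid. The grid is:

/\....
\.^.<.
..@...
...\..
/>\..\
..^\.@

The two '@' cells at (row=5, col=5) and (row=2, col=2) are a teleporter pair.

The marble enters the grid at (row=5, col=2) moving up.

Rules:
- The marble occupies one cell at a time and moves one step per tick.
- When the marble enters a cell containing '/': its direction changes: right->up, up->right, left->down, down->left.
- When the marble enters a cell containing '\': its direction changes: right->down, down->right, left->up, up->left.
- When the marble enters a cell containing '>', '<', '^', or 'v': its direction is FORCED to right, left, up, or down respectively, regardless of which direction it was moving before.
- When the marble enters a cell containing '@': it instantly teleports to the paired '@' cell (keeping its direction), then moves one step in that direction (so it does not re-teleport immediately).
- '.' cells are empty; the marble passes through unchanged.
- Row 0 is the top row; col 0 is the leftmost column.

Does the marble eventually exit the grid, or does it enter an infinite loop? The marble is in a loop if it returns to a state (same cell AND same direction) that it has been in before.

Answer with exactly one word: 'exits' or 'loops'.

Step 1: enter (5,2), '^' forces up->up, move up to (4,2)
Step 2: enter (4,2), '\' deflects up->left, move left to (4,1)
Step 3: enter (4,1), '>' forces left->right, move right to (4,2)
Step 4: enter (4,2), '\' deflects right->down, move down to (5,2)
Step 5: enter (5,2), '^' forces down->up, move up to (4,2)
Step 6: at (4,2) dir=up — LOOP DETECTED (seen before)

Answer: loops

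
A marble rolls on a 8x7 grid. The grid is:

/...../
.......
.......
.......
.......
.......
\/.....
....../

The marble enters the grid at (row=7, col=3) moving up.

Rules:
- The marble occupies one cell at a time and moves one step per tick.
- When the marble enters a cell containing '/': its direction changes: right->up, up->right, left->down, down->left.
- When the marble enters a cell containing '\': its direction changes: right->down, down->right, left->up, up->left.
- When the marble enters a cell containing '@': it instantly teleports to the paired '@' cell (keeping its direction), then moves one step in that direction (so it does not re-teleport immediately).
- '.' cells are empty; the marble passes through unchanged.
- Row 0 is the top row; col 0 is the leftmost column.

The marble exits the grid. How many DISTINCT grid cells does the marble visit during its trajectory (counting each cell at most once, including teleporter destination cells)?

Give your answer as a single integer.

Answer: 8

Derivation:
Step 1: enter (7,3), '.' pass, move up to (6,3)
Step 2: enter (6,3), '.' pass, move up to (5,3)
Step 3: enter (5,3), '.' pass, move up to (4,3)
Step 4: enter (4,3), '.' pass, move up to (3,3)
Step 5: enter (3,3), '.' pass, move up to (2,3)
Step 6: enter (2,3), '.' pass, move up to (1,3)
Step 7: enter (1,3), '.' pass, move up to (0,3)
Step 8: enter (0,3), '.' pass, move up to (-1,3)
Step 9: at (-1,3) — EXIT via top edge, pos 3
Distinct cells visited: 8 (path length 8)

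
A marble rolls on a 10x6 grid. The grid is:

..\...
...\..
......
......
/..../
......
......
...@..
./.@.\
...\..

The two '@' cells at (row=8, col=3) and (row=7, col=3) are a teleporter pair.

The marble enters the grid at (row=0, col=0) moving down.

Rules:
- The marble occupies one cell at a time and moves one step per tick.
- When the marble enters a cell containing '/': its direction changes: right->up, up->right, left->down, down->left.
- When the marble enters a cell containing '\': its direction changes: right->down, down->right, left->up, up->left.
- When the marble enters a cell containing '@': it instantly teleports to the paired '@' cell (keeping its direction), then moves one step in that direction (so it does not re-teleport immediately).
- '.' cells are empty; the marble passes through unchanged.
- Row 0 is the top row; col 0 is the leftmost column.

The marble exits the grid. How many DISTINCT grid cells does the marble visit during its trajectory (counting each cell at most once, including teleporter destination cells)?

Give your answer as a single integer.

Step 1: enter (0,0), '.' pass, move down to (1,0)
Step 2: enter (1,0), '.' pass, move down to (2,0)
Step 3: enter (2,0), '.' pass, move down to (3,0)
Step 4: enter (3,0), '.' pass, move down to (4,0)
Step 5: enter (4,0), '/' deflects down->left, move left to (4,-1)
Step 6: at (4,-1) — EXIT via left edge, pos 4
Distinct cells visited: 5 (path length 5)

Answer: 5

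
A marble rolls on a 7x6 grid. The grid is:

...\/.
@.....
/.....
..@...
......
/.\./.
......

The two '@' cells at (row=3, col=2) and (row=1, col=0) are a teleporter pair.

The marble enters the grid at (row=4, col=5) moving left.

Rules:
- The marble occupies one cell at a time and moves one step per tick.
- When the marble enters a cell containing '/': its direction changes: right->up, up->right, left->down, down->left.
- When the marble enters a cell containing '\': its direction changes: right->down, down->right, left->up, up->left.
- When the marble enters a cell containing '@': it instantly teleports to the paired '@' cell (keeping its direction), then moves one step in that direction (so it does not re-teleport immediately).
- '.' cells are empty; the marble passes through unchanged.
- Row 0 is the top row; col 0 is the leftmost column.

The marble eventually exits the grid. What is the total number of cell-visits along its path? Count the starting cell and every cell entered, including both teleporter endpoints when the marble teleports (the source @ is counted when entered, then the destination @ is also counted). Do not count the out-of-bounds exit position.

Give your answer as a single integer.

Answer: 6

Derivation:
Step 1: enter (4,5), '.' pass, move left to (4,4)
Step 2: enter (4,4), '.' pass, move left to (4,3)
Step 3: enter (4,3), '.' pass, move left to (4,2)
Step 4: enter (4,2), '.' pass, move left to (4,1)
Step 5: enter (4,1), '.' pass, move left to (4,0)
Step 6: enter (4,0), '.' pass, move left to (4,-1)
Step 7: at (4,-1) — EXIT via left edge, pos 4
Path length (cell visits): 6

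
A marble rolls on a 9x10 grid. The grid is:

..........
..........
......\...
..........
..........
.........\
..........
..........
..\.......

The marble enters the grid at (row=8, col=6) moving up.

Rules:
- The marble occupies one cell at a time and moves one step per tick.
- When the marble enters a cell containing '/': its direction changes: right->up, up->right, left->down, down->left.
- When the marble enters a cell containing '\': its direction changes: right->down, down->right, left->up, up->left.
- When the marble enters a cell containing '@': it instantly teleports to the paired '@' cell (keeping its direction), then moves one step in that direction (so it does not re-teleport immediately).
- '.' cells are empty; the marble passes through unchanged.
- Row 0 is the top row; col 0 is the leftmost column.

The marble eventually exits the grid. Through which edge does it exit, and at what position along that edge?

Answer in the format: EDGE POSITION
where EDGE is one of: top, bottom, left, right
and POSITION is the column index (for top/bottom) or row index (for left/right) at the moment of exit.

Step 1: enter (8,6), '.' pass, move up to (7,6)
Step 2: enter (7,6), '.' pass, move up to (6,6)
Step 3: enter (6,6), '.' pass, move up to (5,6)
Step 4: enter (5,6), '.' pass, move up to (4,6)
Step 5: enter (4,6), '.' pass, move up to (3,6)
Step 6: enter (3,6), '.' pass, move up to (2,6)
Step 7: enter (2,6), '\' deflects up->left, move left to (2,5)
Step 8: enter (2,5), '.' pass, move left to (2,4)
Step 9: enter (2,4), '.' pass, move left to (2,3)
Step 10: enter (2,3), '.' pass, move left to (2,2)
Step 11: enter (2,2), '.' pass, move left to (2,1)
Step 12: enter (2,1), '.' pass, move left to (2,0)
Step 13: enter (2,0), '.' pass, move left to (2,-1)
Step 14: at (2,-1) — EXIT via left edge, pos 2

Answer: left 2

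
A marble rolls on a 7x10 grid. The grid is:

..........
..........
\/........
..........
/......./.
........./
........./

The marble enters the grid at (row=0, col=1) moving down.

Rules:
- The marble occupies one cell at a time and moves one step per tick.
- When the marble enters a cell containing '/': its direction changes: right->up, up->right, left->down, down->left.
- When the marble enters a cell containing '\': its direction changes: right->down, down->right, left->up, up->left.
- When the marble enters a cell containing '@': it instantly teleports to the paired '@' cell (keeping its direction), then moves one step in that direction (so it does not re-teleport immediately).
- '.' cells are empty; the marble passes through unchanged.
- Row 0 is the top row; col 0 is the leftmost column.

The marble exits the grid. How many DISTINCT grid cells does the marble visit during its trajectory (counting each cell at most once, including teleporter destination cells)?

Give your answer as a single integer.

Answer: 6

Derivation:
Step 1: enter (0,1), '.' pass, move down to (1,1)
Step 2: enter (1,1), '.' pass, move down to (2,1)
Step 3: enter (2,1), '/' deflects down->left, move left to (2,0)
Step 4: enter (2,0), '\' deflects left->up, move up to (1,0)
Step 5: enter (1,0), '.' pass, move up to (0,0)
Step 6: enter (0,0), '.' pass, move up to (-1,0)
Step 7: at (-1,0) — EXIT via top edge, pos 0
Distinct cells visited: 6 (path length 6)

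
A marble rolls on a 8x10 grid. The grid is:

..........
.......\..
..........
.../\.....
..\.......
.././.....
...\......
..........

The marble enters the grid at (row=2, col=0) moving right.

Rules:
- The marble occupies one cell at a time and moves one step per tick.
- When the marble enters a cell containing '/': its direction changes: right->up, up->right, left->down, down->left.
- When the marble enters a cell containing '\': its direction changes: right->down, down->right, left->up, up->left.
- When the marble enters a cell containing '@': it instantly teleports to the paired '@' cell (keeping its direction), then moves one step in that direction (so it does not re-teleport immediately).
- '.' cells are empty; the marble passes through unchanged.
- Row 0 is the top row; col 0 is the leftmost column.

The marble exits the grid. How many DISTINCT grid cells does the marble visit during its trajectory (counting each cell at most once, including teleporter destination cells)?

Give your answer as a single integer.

Answer: 10

Derivation:
Step 1: enter (2,0), '.' pass, move right to (2,1)
Step 2: enter (2,1), '.' pass, move right to (2,2)
Step 3: enter (2,2), '.' pass, move right to (2,3)
Step 4: enter (2,3), '.' pass, move right to (2,4)
Step 5: enter (2,4), '.' pass, move right to (2,5)
Step 6: enter (2,5), '.' pass, move right to (2,6)
Step 7: enter (2,6), '.' pass, move right to (2,7)
Step 8: enter (2,7), '.' pass, move right to (2,8)
Step 9: enter (2,8), '.' pass, move right to (2,9)
Step 10: enter (2,9), '.' pass, move right to (2,10)
Step 11: at (2,10) — EXIT via right edge, pos 2
Distinct cells visited: 10 (path length 10)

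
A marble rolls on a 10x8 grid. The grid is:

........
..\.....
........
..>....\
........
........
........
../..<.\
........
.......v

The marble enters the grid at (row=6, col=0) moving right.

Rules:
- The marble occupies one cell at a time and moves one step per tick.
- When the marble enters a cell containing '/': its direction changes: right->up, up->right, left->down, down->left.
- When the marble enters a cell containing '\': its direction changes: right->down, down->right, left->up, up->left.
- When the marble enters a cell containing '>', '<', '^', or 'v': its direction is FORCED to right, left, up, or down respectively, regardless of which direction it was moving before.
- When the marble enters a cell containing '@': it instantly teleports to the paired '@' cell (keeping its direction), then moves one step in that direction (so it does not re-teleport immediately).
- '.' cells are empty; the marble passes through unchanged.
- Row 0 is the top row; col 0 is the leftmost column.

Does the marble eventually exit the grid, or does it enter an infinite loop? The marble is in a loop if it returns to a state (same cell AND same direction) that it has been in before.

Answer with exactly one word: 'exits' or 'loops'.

Step 1: enter (6,0), '.' pass, move right to (6,1)
Step 2: enter (6,1), '.' pass, move right to (6,2)
Step 3: enter (6,2), '.' pass, move right to (6,3)
Step 4: enter (6,3), '.' pass, move right to (6,4)
Step 5: enter (6,4), '.' pass, move right to (6,5)
Step 6: enter (6,5), '.' pass, move right to (6,6)
Step 7: enter (6,6), '.' pass, move right to (6,7)
Step 8: enter (6,7), '.' pass, move right to (6,8)
Step 9: at (6,8) — EXIT via right edge, pos 6

Answer: exits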